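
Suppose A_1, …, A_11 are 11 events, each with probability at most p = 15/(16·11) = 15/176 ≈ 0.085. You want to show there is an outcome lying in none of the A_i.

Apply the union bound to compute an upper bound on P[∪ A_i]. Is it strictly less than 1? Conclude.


Union bound: P[∪_{i=1}^{11} A_i] ≤ Σ_i P[A_i] ≤ 11·p = 11·(15/176) = 15/16.
Numerically: 15/16 ≈ 0.938.
Is 15/16 < 1? YES.
Since P[∪ A_i] ≤ 15/16 < 1, the complement has P[∩ A_i^c] ≥ 1 − 15/16 = 1/16 > 0, so some outcome avoids every A_i.

11·p = 15/16 ≈ 0.938; existence CERTIFIED by the union bound.


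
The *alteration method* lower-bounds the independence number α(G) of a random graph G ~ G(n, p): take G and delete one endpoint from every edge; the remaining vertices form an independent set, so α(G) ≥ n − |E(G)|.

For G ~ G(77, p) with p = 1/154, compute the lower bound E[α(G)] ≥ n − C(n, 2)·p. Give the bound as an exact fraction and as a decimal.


E[|E(G)|] = C(77, 2)·p = 2926 · (1/154) = 19.
E[α(G)] ≥ n − E[|E(G)|] = 77 − 19 = 58.
Numerically: ≈ 58.000000.
(This is only a lower bound; the true E[α(G)] may be larger.)

E[α(G)] ≥ 58 ≈ 58.000000.


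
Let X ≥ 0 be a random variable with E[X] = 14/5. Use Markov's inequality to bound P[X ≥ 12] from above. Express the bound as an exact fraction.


μ = E[X] = 14/5, a = 12.
Markov: P[X ≥ 12] ≤ μ/a = (14/5)/12 = 7/30.
Numerically: ≈ 0.233.
(Since a = 12 > μ = 2.800, the bound 7/30 is < 1 and informative.)

P[X ≥ 12] ≤ 7/30 ≈ 0.233.


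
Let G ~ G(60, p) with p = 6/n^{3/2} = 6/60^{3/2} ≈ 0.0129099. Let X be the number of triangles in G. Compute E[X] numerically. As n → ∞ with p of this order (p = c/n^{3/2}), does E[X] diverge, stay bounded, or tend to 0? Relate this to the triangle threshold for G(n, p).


Number of potential triangles: C(60, 3) = 34220.
Each occurs with probability p³ ≈ (0.0129099)³ ≈ 2.15165741e-06.
By linearity: E[X] = C(60, 3)·p³ ≈ 34220 · 2.15165741e-06 ≈ 0.073630.
Since α = 3/2 > 1, p = c/n^{3/2} = o(1/n) is below the triangle threshold p ~ 1/n. Asymptotically E[X] ~ (c³/6)·n^{3(1−α)} = (6³/6)·n^{-1.5} → 0, so by Markov's inequality G has no triangles w.h.p.

E[X] ≈ 0.073630; in regime p = Θ(1/n^{3/2}) E[X] tends to 0 (below the triangle threshold p ~ 1/n).


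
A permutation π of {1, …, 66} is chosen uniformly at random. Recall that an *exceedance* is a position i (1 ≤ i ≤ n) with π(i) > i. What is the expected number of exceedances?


Write X = Σ_{i=1}^{66} X_i, where X_i = 1_{π(i) > i}.
For each fixed i, π(i) is uniform over {1, …, 66} (marginal of a uniform permutation), so P[π(i) > i] = (n − i)/n. Summing: Σ_{i=1}^{66} (n − i)/n = (0 + 1 + … + 65)/66 = 66(66 − 1)/(2·66) = (66 − 1)/2.
Hence E[X] = Σ_{i=1}^{66} (66 − i)/66 = 65/2 ≈ 32.50000.

E[X] = 65/2 = 32.50000.


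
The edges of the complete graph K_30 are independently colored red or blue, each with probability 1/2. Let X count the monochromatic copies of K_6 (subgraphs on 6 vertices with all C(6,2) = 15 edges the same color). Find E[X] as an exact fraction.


Let X = Σ_S X_S over the C(30, 6) = 593775 subsets S of size 6, where X_S = 1 if the K_6 on S is monochromatic.
For a fixed S, the K_6 on S has C(6, 2) = 15 edges. P[all 15 edges red] = (1/2)^15, and likewise for blue, so P[monochromatic] = 2·(1/2)^15 = 2^{1 − 15} = 1/16384.
By linearity: E[X] = C(30, 6) · 2^{1 − 15} = 593775 · 1/16384 = 593775/16384.
Numerically: E[X] ≈ 36.241.

E[X] = C(30,6)·2^(1−C(6,2)) = 593775/16384 ≈ 36.241.


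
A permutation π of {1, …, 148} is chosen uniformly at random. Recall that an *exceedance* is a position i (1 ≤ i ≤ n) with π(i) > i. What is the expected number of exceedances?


Write X = Σ_{i=1}^{148} X_i, where X_i = 1_{π(i) > i}.
For each fixed i, π(i) is uniform over {1, …, 148} (marginal of a uniform permutation), so P[π(i) > i] = (n − i)/n. Summing: Σ_{i=1}^{148} (n − i)/n = (0 + 1 + … + 147)/148 = 148(148 − 1)/(2·148) = (148 − 1)/2.
Hence E[X] = Σ_{i=1}^{148} (148 − i)/148 = 147/2 ≈ 73.500.

E[X] = 147/2 = 73.500.


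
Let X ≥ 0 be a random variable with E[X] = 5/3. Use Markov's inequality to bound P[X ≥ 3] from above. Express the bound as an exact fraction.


μ = E[X] = 5/3, a = 3.
Markov: P[X ≥ 3] ≤ μ/a = (5/3)/3 = 5/9.
Numerically: ≈ 0.555556.
(Since a = 3 > μ = 1.666667, the bound 5/9 is < 1 and informative.)

P[X ≥ 3] ≤ 5/9 ≈ 0.555556.


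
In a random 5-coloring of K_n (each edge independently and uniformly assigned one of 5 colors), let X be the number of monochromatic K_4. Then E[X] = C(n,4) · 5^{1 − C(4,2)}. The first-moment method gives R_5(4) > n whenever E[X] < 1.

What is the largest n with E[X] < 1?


We need C(n, 4) · 5^{1 − 6} < 1, i.e. C(n, 4) < 5^{6 − 1} = 3125.
Check values of n near the boundary:
  n = 13: C(13, 4) = 715; 715 < 3125? YES
  n = 14: C(14, 4) = 1001; 1001 < 3125? YES
  n = 15: C(15, 4) = 1365; 1365 < 3125? YES
  n = 16: C(16, 4) = 1820; 1820 < 3125? YES
  n = 17: C(17, 4) = 2380; 2380 < 3125? YES
  n = 18: C(18, 4) = 3060; 3060 < 3125? YES
  n = 19: C(19, 4) = 3876; 3876 < 3125? NO
  n = 20: C(20, 4) = 4845; 4845 < 3125? NO
  n = 21: C(21, 4) = 5985; 5985 < 3125? NO
The largest n with C(n, 4) < 3125 is n = 18 (where E[X] = 612/625 ≈ 0.9792000). Hence R_5(4) > 18, i.e. R_5(4) ≥ 19.

Largest n = 18; hence R_5(4) > 18.


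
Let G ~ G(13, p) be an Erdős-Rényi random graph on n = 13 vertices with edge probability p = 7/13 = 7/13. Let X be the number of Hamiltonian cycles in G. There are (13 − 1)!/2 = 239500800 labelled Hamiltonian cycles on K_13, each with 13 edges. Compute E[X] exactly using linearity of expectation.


K_13 has (13 − 1)!/2 = 239500800 labelled Hamiltonian cycles.
For each such Hamiltonian cycle H, let X_H = 1 if all 13 edges of H are present in G. Then P[X_H = 1] = p^{13} = (7/13)^{13} = 96889010407/302875106592253.
Summing the indicators: E[X] = Σ_H E[X_H] = 239500800 · p^{13} = 239500800 · 96889010407/302875106592253 = 23204995503684825600/302875106592253.
Numerically: E[X] ≈ 76615.7.

E[X] = 239500800 · (7/13)^{13} = 23204995503684825600/302875106592253 ≈ 76615.7.


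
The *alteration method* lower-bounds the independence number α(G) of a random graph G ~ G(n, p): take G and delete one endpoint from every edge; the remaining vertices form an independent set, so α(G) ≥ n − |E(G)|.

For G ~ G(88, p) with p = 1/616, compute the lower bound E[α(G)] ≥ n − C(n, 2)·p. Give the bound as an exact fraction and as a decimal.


E[|E(G)|] = C(88, 2)·p = 3828 · (1/616) = 87/14.
E[α(G)] ≥ n − E[|E(G)|] = 88 − 87/14 = 1145/14.
Numerically: ≈ 81.785714.
(This is only a lower bound; the true E[α(G)] may be larger.)

E[α(G)] ≥ 1145/14 ≈ 81.785714.


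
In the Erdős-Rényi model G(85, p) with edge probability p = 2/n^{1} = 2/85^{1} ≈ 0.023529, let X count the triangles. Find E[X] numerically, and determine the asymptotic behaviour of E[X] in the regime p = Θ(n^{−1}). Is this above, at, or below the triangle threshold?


Number of potential triangles: C(85, 3) = 98770.
Each occurs with probability p³ ≈ (0.023529)³ ≈ 1.3026664e-05.
By linearity: E[X] = C(85, 3)·p³ ≈ 98770 · 1.3026664e-05 ≈ 1.28664.
Here α = 1, so p = 2/n is exactly at the triangle threshold p ~ 1/n. Asymptotically E[X] → c³/6 = 2³/6 = 4/3 ≈ 1.33333, a bounded constant. In this regime the triangle count is asymptotically Poisson(c³/6).

E[X] ≈ 1.28664; in regime p = Θ(1/n^{1}) E[X] stays bounded (at the triangle threshold p ~ 1/n).


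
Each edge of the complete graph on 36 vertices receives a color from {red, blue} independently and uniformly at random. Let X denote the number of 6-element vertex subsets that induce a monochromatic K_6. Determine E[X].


Let X = Σ_S X_S over the C(36, 6) = 1947792 subsets S of size 6, where X_S = 1 if the K_6 on S is monochromatic.
For a fixed S, the K_6 on S has C(6, 2) = 15 edges. P[all 15 edges red] = (1/2)^15, and likewise for blue, so P[monochromatic] = 2·(1/2)^15 = 2^{1 − 15} = 1/16384.
By linearity: E[X] = C(36, 6) · 2^{1 − 15} = 1947792 · 1/16384 = 121737/1024.
Numerically: E[X] ≈ 118.884.

E[X] = C(36,6)·2^(1−C(6,2)) = 121737/1024 ≈ 118.884.


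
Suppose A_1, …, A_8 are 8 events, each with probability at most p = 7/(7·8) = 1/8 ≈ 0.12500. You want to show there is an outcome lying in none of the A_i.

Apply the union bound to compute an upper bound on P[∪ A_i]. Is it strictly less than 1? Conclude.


Union bound: P[∪_{i=1}^{8} A_i] ≤ Σ_i P[A_i] ≤ 8·p = 8·(1/8) = 1.
Numerically: 1 ≈ 1.00000.
Is 1 < 1? NO.
Since the bound 1 is ≥ 1, the union bound is uninformative here; it does NOT by itself certify existence.

8·p = 1 ≈ 1.00000; existence NOT certified by the union bound.


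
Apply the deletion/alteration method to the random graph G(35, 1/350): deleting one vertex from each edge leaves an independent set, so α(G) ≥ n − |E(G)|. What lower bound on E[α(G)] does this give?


E[|E(G)|] = C(35, 2)·p = 595 · (1/350) = 17/10.
E[α(G)] ≥ n − E[|E(G)|] = 35 − 17/10 = 333/10.
Numerically: ≈ 33.30000.
(This is only a lower bound; the true E[α(G)] may be larger.)

E[α(G)] ≥ 333/10 ≈ 33.30000.


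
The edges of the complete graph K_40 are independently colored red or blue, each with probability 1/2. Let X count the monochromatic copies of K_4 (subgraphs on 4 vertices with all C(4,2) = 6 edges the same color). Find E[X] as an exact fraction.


Let X = Σ_S X_S over the C(40, 4) = 91390 subsets S of size 4, where X_S = 1 if the K_4 on S is monochromatic.
For a fixed S, the K_4 on S has C(4, 2) = 6 edges. P[all 6 edges red] = (1/2)^6, and likewise for blue, so P[monochromatic] = 2·(1/2)^6 = 2^{1 − 6} = 1/32.
By linearity: E[X] = C(40, 4) · 2^{1 − 6} = 91390 · 1/32 = 45695/16.
Numerically: E[X] ≈ 2855.9375.

E[X] = C(40,4)·2^(1−C(4,2)) = 45695/16 ≈ 2855.9375.


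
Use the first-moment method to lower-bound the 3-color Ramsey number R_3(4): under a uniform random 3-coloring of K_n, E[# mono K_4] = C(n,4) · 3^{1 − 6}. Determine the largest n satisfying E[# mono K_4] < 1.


We need C(n, 4) · 3^{1 − 6} < 1, i.e. C(n, 4) < 3^{6 − 1} = 243.
Check values of n near the boundary:
  n = 5: C(5, 4) = 5; 5 < 243? YES
  n = 6: C(6, 4) = 15; 15 < 243? YES
  n = 7: C(7, 4) = 35; 35 < 243? YES
  n = 8: C(8, 4) = 70; 70 < 243? YES
  n = 9: C(9, 4) = 126; 126 < 243? YES
  n = 10: C(10, 4) = 210; 210 < 243? YES
  n = 11: C(11, 4) = 330; 330 < 243? NO
  n = 12: C(12, 4) = 495; 495 < 243? NO
  n = 13: C(13, 4) = 715; 715 < 243? NO
The largest n with C(n, 4) < 243 is n = 10 (where E[X] = 70/81 ≈ 0.8642). Hence R_3(4) > 10, i.e. R_3(4) ≥ 11.

Largest n = 10; hence R_3(4) > 10.


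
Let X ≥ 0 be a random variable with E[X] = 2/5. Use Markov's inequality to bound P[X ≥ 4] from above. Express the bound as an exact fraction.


μ = E[X] = 2/5, a = 4.
Markov: P[X ≥ 4] ≤ μ/a = (2/5)/4 = 1/10.
Numerically: ≈ 0.1000.
(Since a = 4 > μ = 0.4000, the bound 1/10 is < 1 and informative.)

P[X ≥ 4] ≤ 1/10 ≈ 0.1000.


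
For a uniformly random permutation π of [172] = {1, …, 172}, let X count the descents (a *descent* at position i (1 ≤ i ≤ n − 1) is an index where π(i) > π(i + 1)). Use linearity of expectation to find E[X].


Write X = Σ X_I over i = 1, …, 171, with X_I the indicator of one descent.
There are 171 indicators.
For each fixed i, the pair (π(i), π(i+1)) is a uniformly random ordered pair of distinct values from {1, …, 172}; by symmetry P[π(i) > π(i+1)] = 1/2.
By linearity: E[X] = 171 · (1/2) = (172 − 1) · (1/2) = 171/2 ≈ 85.5000.

E[X] = 171/2 = 85.5000.


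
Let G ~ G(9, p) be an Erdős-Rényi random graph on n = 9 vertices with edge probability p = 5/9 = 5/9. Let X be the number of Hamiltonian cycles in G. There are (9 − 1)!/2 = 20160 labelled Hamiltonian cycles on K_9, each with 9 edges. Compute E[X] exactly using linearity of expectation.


K_9 has (9 − 1)!/2 = 20160 labelled Hamiltonian cycles.
For each such Hamiltonian cycle H, let X_H = 1 if all 9 edges of H are present in G. Then P[X_H = 1] = p^{9} = (5/9)^{9} = 1953125/387420489.
By linearity of expectation: E[X] = Σ_H E[X_H] = 20160 · p^{9} = 20160 · 1953125/387420489 = 4375000000/43046721.
Numerically: E[X] ≈ 101.634.

E[X] = 20160 · (5/9)^{9} = 4375000000/43046721 ≈ 101.634.


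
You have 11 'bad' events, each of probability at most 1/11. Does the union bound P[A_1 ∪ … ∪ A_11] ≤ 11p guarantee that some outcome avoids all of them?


Union bound: P[∪_{i=1}^{11} A_i] ≤ Σ_i P[A_i] ≤ 11·p = 11·(1/11) = 1.
Numerically: 1 ≈ 1.000.
Is 1 < 1? NO.
Since the bound 1 is ≥ 1, the union bound is uninformative here; it does NOT by itself certify existence.

11·p = 1 ≈ 1.000; existence NOT certified by the union bound.


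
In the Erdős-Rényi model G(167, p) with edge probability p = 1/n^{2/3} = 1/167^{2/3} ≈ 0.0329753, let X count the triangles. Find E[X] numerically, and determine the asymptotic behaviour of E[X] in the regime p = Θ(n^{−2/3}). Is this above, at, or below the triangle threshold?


Number of potential triangles: C(167, 3) = 762355.
Each occurs with probability p³ ≈ (0.0329753)³ ≈ 3.58564309e-05.
By linearity: E[X] = C(167, 3)·p³ ≈ 762355 · 3.58564309e-05 ≈ 27.335329.
Since α = 2/3 < 1, p = c/n^{2/3} ≫ 1/n is above the triangle threshold p ~ 1/n. Asymptotically E[X] ~ (c³/6)·n^{3(1−α)} = (1³/6)·n^{1} → ∞; triangles are abundant w.h.p.

E[X] ≈ 27.335329; in regime p = Θ(1/n^{2/3}) E[X] diverges (above the triangle threshold p ~ 1/n).


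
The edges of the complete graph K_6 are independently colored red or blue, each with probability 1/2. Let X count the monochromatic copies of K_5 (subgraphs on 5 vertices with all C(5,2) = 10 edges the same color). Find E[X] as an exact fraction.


Let X = Σ_S X_S over the C(6, 5) = 6 subsets S of size 5, where X_S = 1 if the K_5 on S is monochromatic.
For a fixed S, the K_5 on S has C(5, 2) = 10 edges. P[all 10 edges red] = (1/2)^10, and likewise for blue, so P[monochromatic] = 2·(1/2)^10 = 2^{1 − 10} = 1/512.
By linearity: E[X] = C(6, 5) · 2^{1 − 10} = 6 · 1/512 = 3/256.
Numerically: E[X] ≈ 0.011719.

E[X] = C(6,5)·2^(1−C(5,2)) = 3/256 ≈ 0.011719.


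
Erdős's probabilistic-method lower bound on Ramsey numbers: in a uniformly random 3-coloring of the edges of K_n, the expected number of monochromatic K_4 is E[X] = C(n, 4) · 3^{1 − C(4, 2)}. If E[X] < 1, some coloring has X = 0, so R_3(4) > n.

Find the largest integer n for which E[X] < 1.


We need C(n, 4) · 3^{1 − 6} < 1, i.e. C(n, 4) < 3^{6 − 1} = 243.
Check values of n near the boundary:
  n = 7: C(7, 4) = 35; 35 < 243? YES
  n = 8: C(8, 4) = 70; 70 < 243? YES
  n = 9: C(9, 4) = 126; 126 < 243? YES
  n = 10: C(10, 4) = 210; 210 < 243? YES
  n = 11: C(11, 4) = 330; 330 < 243? NO
  n = 12: C(12, 4) = 495; 495 < 243? NO
The largest n with C(n, 4) < 243 is n = 10 (where E[X] = 70/81 ≈ 0.8642). Hence R_3(4) > 10, i.e. R_3(4) ≥ 11.

Largest n = 10; hence R_3(4) > 10.


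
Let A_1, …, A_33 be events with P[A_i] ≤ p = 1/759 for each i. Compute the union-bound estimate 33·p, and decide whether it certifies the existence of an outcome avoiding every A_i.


Union bound: P[∪_{i=1}^{33} A_i] ≤ Σ_i P[A_i] ≤ 33·p = 33·(1/759) = 1/23.
Numerically: 1/23 ≈ 0.043.
Is 1/23 < 1? YES.
Since P[∪ A_i] ≤ 1/23 < 1, the complement has P[∩ A_i^c] ≥ 1 − 1/23 = 22/23 > 0, so some outcome avoids every A_i.

33·p = 1/23 ≈ 0.043; existence CERTIFIED by the union bound.


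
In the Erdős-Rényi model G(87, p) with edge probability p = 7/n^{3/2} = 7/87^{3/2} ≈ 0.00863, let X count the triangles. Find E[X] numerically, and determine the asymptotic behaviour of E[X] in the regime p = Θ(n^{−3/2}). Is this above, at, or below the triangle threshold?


Number of potential triangles: C(87, 3) = 105995.
Each occurs with probability p³ ≈ (0.00863)³ ≈ 6.41885e-07.
By linearity: E[X] = C(87, 3)·p³ ≈ 105995 · 6.41885e-07 ≈ 0.068.
Since α = 3/2 > 1, p = c/n^{3/2} = o(1/n) is below the triangle threshold p ~ 1/n. Asymptotically E[X] ~ (c³/6)·n^{3(1−α)} = (7³/6)·n^{-1.5} → 0, so by Markov's inequality G has no triangles w.h.p.

E[X] ≈ 0.068; in regime p = Θ(1/n^{3/2}) E[X] tends to 0 (below the triangle threshold p ~ 1/n).


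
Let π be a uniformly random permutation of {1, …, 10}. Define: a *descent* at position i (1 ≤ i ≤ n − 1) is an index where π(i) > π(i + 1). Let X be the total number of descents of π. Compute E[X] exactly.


Write X = Σ X_I over i = 1, …, 9, with X_I the indicator of one descent.
There are 9 indicators.
For each fixed i, the pair (π(i), π(i+1)) is a uniformly random ordered pair of distinct values from {1, …, 10}; by symmetry P[π(i) > π(i+1)] = 1/2.
By linearity: E[X] = 9 · (1/2) = (10 − 1) · (1/2) = 9/2 ≈ 4.500.

E[X] = 9/2 = 4.500.


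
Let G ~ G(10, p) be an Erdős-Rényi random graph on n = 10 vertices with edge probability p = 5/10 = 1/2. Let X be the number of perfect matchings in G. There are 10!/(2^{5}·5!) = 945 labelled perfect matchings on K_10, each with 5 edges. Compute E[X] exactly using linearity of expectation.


K_10 has 10!/(2^{5}·5!) = 945 labelled perfect matchings.
For each such perfect matching H, let X_H = 1 if all 5 edges of H are present in G. Then P[X_H = 1] = p^{5} = (1/2)^{5} = 1/32.
Summing the indicators: E[X] = Σ_H E[X_H] = 945 · p^{5} = 945 · 1/32 = 945/32.
Numerically: E[X] ≈ 29.5312.

E[X] = 945 · (1/2)^{5} = 945/32 ≈ 29.5312.


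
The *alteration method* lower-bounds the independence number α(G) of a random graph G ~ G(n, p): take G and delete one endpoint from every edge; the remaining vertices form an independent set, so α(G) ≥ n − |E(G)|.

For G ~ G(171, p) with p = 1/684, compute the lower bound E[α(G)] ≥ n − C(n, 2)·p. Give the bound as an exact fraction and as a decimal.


E[|E(G)|] = C(171, 2)·p = 14535 · (1/684) = 85/4.
E[α(G)] ≥ n − E[|E(G)|] = 171 − 85/4 = 599/4.
Numerically: ≈ 149.7500.
(This is only a lower bound; the true E[α(G)] may be larger.)

E[α(G)] ≥ 599/4 ≈ 149.7500.


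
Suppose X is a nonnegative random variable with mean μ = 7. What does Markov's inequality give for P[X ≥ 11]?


μ = E[X] = 7, a = 11.
Markov: P[X ≥ 11] ≤ μ/a = (7)/11 = 7/11.
Numerically: ≈ 0.636.
(Since a = 11 > μ = 7.000, the bound 7/11 is < 1 and informative.)

P[X ≥ 11] ≤ 7/11 ≈ 0.636.


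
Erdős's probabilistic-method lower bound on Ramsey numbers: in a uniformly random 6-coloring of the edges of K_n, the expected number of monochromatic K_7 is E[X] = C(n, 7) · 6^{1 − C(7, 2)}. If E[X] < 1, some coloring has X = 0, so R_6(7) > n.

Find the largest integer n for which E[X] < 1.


We need C(n, 7) · 6^{1 − 21} < 1, i.e. C(n, 7) < 6^{21 − 1} = 3656158440062976.
Check values of n near the boundary:
  n = 563: C(563, 7) = 3426622515769596; 3426622515769596 < 3656158440062976? YES
  n = 564: C(564, 7) = 3469685994423792; 3469685994423792 < 3656158440062976? YES
  n = 565: C(565, 7) = 3513212521235560; 3513212521235560 < 3656158440062976? YES
  n = 566: C(566, 7) = 3557206237959440; 3557206237959440 < 3656158440062976? YES
  n = 567: C(567, 7) = 3601671315933933; 3601671315933933 < 3656158440062976? YES
  n = 568: C(568, 7) = 3646611956239704; 3646611956239704 < 3656158440062976? YES
  n = 569: C(569, 7) = 3692032389858348; 3692032389858348 < 3656158440062976? NO
The largest n with C(n, 7) < 3656158440062976 is n = 568 (where E[X] = 16882462760369/16926659444736 ≈ 0.997). Hence R_6(7) > 568, i.e. R_6(7) ≥ 569.

Largest n = 568; hence R_6(7) > 568.


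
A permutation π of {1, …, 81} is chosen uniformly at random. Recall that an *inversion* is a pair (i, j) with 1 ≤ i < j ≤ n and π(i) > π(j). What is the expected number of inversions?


Write X = Σ X_I over the C(81, 2) = 3240 pairs i < j, with X_I the indicator of one inversion.
There are 3240 indicators.
For each fixed pair i < j, the values π(i) and π(j) are two distinct elements of {1, …, 81} in uniformly random order; by symmetry P[π(i) > π(j)] = 1/2.
By linearity: E[X] = 3240 · (1/2) = C(81, 2) · (1/2) = 3240/2 = 1620 ≈ 1620.000000.

E[X] = 1620 = 1620.000000.


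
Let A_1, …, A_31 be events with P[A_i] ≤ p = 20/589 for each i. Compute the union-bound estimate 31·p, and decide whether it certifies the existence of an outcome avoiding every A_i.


Union bound: P[∪_{i=1}^{31} A_i] ≤ Σ_i P[A_i] ≤ 31·p = 31·(20/589) = 20/19.
Numerically: 20/19 ≈ 1.053.
Is 20/19 < 1? NO.
Since the bound 20/19 is ≥ 1, the union bound is uninformative here; it does NOT by itself certify existence.

31·p = 20/19 ≈ 1.053; existence NOT certified by the union bound.


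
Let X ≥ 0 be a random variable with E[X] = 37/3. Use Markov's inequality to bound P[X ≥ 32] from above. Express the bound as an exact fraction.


μ = E[X] = 37/3, a = 32.
Markov: P[X ≥ 32] ≤ μ/a = (37/3)/32 = 37/96.
Numerically: ≈ 0.3854.
(Since a = 32 > μ = 12.3333, the bound 37/96 is < 1 and informative.)

P[X ≥ 32] ≤ 37/96 ≈ 0.3854.


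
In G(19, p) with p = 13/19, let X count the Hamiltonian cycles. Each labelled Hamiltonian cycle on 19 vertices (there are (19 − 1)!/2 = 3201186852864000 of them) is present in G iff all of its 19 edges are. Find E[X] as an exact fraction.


K_19 has (19 − 1)!/2 = 3201186852864000 labelled Hamiltonian cycles.
For each such Hamiltonian cycle H, let X_H = 1 if all 19 edges of H are present in G. Then P[X_H = 1] = p^{19} = (13/19)^{19} = 1461920290375446110677/1978419655660313589123979.
Summing the indicators: E[X] = Σ_H E[X_H] = 3201186852864000 · p^{19} = 3201186852864000 · 1461920290375446110677/1978419655660313589123979 = 4679880013484999364018134658428928000/1978419655660313589123979.
Numerically: E[X] ≈ 2.365e+12.

E[X] = 3201186852864000 · (13/19)^{19} = 4679880013484999364018134658428928000/1978419655660313589123979 ≈ 2.365e+12.


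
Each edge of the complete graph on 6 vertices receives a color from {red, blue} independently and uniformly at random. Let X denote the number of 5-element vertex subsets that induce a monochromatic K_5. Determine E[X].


Let X = Σ_S X_S over the C(6, 5) = 6 subsets S of size 5, where X_S = 1 if the K_5 on S is monochromatic.
For a fixed S, the K_5 on S has C(5, 2) = 10 edges. P[all 10 edges red] = (1/2)^10, and likewise for blue, so P[monochromatic] = 2·(1/2)^10 = 2^{1 − 10} = 1/512.
By linearity: E[X] = C(6, 5) · 2^{1 − 10} = 6 · 1/512 = 3/256.
Numerically: E[X] ≈ 0.012.

E[X] = C(6,5)·2^(1−C(5,2)) = 3/256 ≈ 0.012.


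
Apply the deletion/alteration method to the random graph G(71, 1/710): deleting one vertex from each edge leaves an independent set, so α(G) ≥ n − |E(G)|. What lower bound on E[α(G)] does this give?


E[|E(G)|] = C(71, 2)·p = 2485 · (1/710) = 7/2.
E[α(G)] ≥ n − E[|E(G)|] = 71 − 7/2 = 135/2.
Numerically: ≈ 67.50000.
(This is only a lower bound; the true E[α(G)] may be larger.)

E[α(G)] ≥ 135/2 ≈ 67.50000.


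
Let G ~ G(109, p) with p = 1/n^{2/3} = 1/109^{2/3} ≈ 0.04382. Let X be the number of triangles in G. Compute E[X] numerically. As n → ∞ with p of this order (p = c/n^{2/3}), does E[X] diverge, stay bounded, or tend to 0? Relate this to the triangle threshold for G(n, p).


Number of potential triangles: C(109, 3) = 209934.
Each occurs with probability p³ ≈ (0.04382)³ ≈ 8.416800e-05.
By linearity: E[X] = C(109, 3)·p³ ≈ 209934 · 8.416800e-05 ≈ 17.6697.
Since α = 2/3 < 1, p = c/n^{2/3} ≫ 1/n is above the triangle threshold p ~ 1/n. Asymptotically E[X] ~ (c³/6)·n^{3(1−α)} = (1³/6)·n^{1} → ∞; triangles are abundant w.h.p.

E[X] ≈ 17.6697; in regime p = Θ(1/n^{2/3}) E[X] diverges (above the triangle threshold p ~ 1/n).


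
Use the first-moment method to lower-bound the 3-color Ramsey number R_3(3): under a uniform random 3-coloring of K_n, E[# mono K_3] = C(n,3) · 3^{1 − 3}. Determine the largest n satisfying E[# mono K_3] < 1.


We need C(n, 3) · 3^{1 − 3} < 1, i.e. C(n, 3) < 3^{3 − 1} = 9.
Check values of n near the boundary:
  n = 3: C(3, 3) = 1; 1 < 9? YES
  n = 4: C(4, 3) = 4; 4 < 9? YES
  n = 5: C(5, 3) = 10; 10 < 9? NO
  n = 6: C(6, 3) = 20; 20 < 9? NO
  n = 7: C(7, 3) = 35; 35 < 9? NO
The largest n with C(n, 3) < 9 is n = 4 (where E[X] = 4/9 ≈ 0.44444). Hence R_3(3) > 4, i.e. R_3(3) ≥ 5.

Largest n = 4; hence R_3(3) > 4.


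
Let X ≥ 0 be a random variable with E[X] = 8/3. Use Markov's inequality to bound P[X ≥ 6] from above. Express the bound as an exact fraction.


μ = E[X] = 8/3, a = 6.
Markov: P[X ≥ 6] ≤ μ/a = (8/3)/6 = 4/9.
Numerically: ≈ 0.4444.
(Since a = 6 > μ = 2.6667, the bound 4/9 is < 1 and informative.)

P[X ≥ 6] ≤ 4/9 ≈ 0.4444.


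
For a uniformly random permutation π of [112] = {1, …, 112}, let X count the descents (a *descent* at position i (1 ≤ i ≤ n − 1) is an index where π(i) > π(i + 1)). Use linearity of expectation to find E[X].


Write X = Σ X_I over i = 1, …, 111, with X_I the indicator of one descent.
There are 111 indicators.
For each fixed i, the pair (π(i), π(i+1)) is a uniformly random ordered pair of distinct values from {1, …, 112}; by symmetry P[π(i) > π(i+1)] = 1/2.
By linearity: E[X] = 111 · (1/2) = (112 − 1) · (1/2) = 111/2 ≈ 55.50000.

E[X] = 111/2 = 55.50000.


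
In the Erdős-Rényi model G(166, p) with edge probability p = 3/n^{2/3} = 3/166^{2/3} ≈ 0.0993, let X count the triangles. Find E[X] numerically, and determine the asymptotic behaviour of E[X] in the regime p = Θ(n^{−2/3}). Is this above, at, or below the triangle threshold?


Number of potential triangles: C(166, 3) = 748660.
Each occurs with probability p³ ≈ (0.0993)³ ≈ 9.79823e-04.
By linearity: E[X] = C(166, 3)·p³ ≈ 748660 · 9.79823e-04 ≈ 733.554.
Since α = 2/3 < 1, p = c/n^{2/3} ≫ 1/n is above the triangle threshold p ~ 1/n. Asymptotically E[X] ~ (c³/6)·n^{3(1−α)} = (3³/6)·n^{1} → ∞; triangles are abundant w.h.p.

E[X] ≈ 733.554; in regime p = Θ(1/n^{2/3}) E[X] diverges (above the triangle threshold p ~ 1/n).


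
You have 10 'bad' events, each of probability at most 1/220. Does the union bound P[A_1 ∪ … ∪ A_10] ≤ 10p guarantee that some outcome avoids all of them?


Union bound: P[∪_{i=1}^{10} A_i] ≤ Σ_i P[A_i] ≤ 10·p = 10·(1/220) = 1/22.
Numerically: 1/22 ≈ 0.045455.
Is 1/22 < 1? YES.
Since P[∪ A_i] ≤ 1/22 < 1, the complement has P[∩ A_i^c] ≥ 1 − 1/22 = 21/22 > 0, so some outcome avoids every A_i.

10·p = 1/22 ≈ 0.045455; existence CERTIFIED by the union bound.


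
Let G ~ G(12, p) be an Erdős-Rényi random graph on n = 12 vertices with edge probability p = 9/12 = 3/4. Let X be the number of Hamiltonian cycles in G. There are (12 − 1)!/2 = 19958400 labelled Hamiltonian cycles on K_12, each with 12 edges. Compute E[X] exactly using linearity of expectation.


K_12 has (12 − 1)!/2 = 19958400 labelled Hamiltonian cycles.
For each such Hamiltonian cycle H, let X_H = 1 if all 12 edges of H are present in G. Then P[X_H = 1] = p^{12} = (3/4)^{12} = 531441/16777216.
By linearity of expectation: E[X] = Σ_H E[X_H] = 19958400 · p^{12} = 19958400 · 531441/16777216 = 82864937925/131072.
Numerically: E[X] ≈ 6.32e+05.

E[X] = 19958400 · (3/4)^{12} = 82864937925/131072 ≈ 6.32e+05.


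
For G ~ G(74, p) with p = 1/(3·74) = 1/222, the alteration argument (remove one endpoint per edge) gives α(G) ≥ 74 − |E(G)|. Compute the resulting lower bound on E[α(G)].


E[|E(G)|] = C(74, 2)·p = 2701 · (1/222) = 73/6.
E[α(G)] ≥ n − E[|E(G)|] = 74 − 73/6 = 371/6.
Numerically: ≈ 61.833333.
(This is only a lower bound; the true E[α(G)] may be larger.)

E[α(G)] ≥ 371/6 ≈ 61.833333.


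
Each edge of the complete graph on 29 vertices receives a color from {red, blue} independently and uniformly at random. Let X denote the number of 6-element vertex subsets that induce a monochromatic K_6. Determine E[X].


Let X = Σ_S X_S over the C(29, 6) = 475020 subsets S of size 6, where X_S = 1 if the K_6 on S is monochromatic.
For a fixed S, the K_6 on S has C(6, 2) = 15 edges. P[all 15 edges red] = (1/2)^15, and likewise for blue, so P[monochromatic] = 2·(1/2)^15 = 2^{1 − 15} = 1/16384.
By linearity: E[X] = C(29, 6) · 2^{1 − 15} = 475020 · 1/16384 = 118755/4096.
Numerically: E[X] ≈ 28.9929.

E[X] = C(29,6)·2^(1−C(6,2)) = 118755/4096 ≈ 28.9929.


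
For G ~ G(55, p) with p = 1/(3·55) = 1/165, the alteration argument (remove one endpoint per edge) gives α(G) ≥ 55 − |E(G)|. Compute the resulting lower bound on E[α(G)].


E[|E(G)|] = C(55, 2)·p = 1485 · (1/165) = 9.
E[α(G)] ≥ n − E[|E(G)|] = 55 − 9 = 46.
Numerically: ≈ 46.000000.
(This is only a lower bound; the true E[α(G)] may be larger.)

E[α(G)] ≥ 46 ≈ 46.000000.


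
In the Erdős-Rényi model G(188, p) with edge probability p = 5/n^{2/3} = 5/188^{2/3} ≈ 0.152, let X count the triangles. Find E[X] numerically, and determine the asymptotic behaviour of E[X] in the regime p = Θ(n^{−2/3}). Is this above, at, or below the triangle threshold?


Number of potential triangles: C(188, 3) = 1089836.
Each occurs with probability p³ ≈ (0.152)³ ≈ 3.53667e-03.
By linearity: E[X] = C(188, 3)·p³ ≈ 1089836 · 3.53667e-03 ≈ 3854.388.
Since α = 2/3 < 1, p = c/n^{2/3} ≫ 1/n is above the triangle threshold p ~ 1/n. Asymptotically E[X] ~ (c³/6)·n^{3(1−α)} = (5³/6)·n^{1} → ∞; triangles are abundant w.h.p.

E[X] ≈ 3854.388; in regime p = Θ(1/n^{2/3}) E[X] diverges (above the triangle threshold p ~ 1/n).


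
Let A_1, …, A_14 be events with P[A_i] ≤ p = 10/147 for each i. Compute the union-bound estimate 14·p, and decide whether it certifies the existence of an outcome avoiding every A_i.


Union bound: P[∪_{i=1}^{14} A_i] ≤ Σ_i P[A_i] ≤ 14·p = 14·(10/147) = 20/21.
Numerically: 20/21 ≈ 0.95238.
Is 20/21 < 1? YES.
Since P[∪ A_i] ≤ 20/21 < 1, the complement has P[∩ A_i^c] ≥ 1 − 20/21 = 1/21 > 0, so some outcome avoids every A_i.

14·p = 20/21 ≈ 0.95238; existence CERTIFIED by the union bound.


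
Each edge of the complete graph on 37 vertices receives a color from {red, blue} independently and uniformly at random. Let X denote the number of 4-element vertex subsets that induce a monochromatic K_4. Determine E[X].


Let X = Σ_S X_S over the C(37, 4) = 66045 subsets S of size 4, where X_S = 1 if the K_4 on S is monochromatic.
For a fixed S, the K_4 on S has C(4, 2) = 6 edges. P[all 6 edges red] = (1/2)^6, and likewise for blue, so P[monochromatic] = 2·(1/2)^6 = 2^{1 − 6} = 1/32.
By linearity of expectation: E[X] = C(37, 4) · 2^{1 − 6} = 66045 · 1/32 = 66045/32.
Numerically: E[X] ≈ 2063.90625.

E[X] = C(37,4)·2^(1−C(4,2)) = 66045/32 ≈ 2063.90625.


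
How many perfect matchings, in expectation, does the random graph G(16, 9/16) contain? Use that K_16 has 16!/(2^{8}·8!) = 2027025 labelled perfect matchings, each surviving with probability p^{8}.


K_16 has 16!/(2^{8}·8!) = 2027025 labelled perfect matchings.
For each such perfect matching H, let X_H = 1 if all 8 edges of H are present in G. Then P[X_H = 1] = p^{8} = (9/16)^{8} = 43046721/4294967296.
Summing the indicators: E[X] = Σ_H E[X_H] = 2027025 · p^{8} = 2027025 · 43046721/4294967296 = 87256779635025/4294967296.
Numerically: E[X] ≈ 20316.

E[X] = 2027025 · (9/16)^{8} = 87256779635025/4294967296 ≈ 20316.


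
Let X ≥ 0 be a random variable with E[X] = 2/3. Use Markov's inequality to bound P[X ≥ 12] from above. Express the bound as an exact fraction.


μ = E[X] = 2/3, a = 12.
Markov: P[X ≥ 12] ≤ μ/a = (2/3)/12 = 1/18.
Numerically: ≈ 0.055556.
(Since a = 12 > μ = 0.666667, the bound 1/18 is < 1 and informative.)

P[X ≥ 12] ≤ 1/18 ≈ 0.055556.


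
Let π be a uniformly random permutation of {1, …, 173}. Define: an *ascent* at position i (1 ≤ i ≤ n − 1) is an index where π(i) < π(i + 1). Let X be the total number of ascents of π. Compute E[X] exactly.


Write X = Σ X_I over i = 1, …, 172, with X_I the indicator of one ascent.
There are 172 indicators.
For each fixed i, the pair (π(i), π(i+1)) is a uniformly random ordered pair of distinct values from {1, …, 173}; by symmetry P[π(i) < π(i+1)] = 1/2.
By linearity: E[X] = 172 · (1/2) = (173 − 1) · (1/2) = 86 ≈ 86.000000.

E[X] = 86 = 86.000000.


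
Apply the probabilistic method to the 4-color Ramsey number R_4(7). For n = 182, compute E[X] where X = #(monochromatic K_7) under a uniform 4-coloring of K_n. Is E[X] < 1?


E[X] = C(182, 7) · 4^{1 − 21} = 1167752750736 · 4^{−20} = 1167752750736/1099511627776.
As a reduced fraction: E[X] = 72984546921/68719476736 ≈ 1.0621.
Is E[X] < 1? NO.
Since E[X] ≥ 1, the first-moment bound is inconclusive at n = 182; it does NOT by itself certify R_4(7) > 182.

E[X] = 72984546921/68719476736 ≈ 1.0621; E[X] ≥ 1; first-moment method inconclusive here.


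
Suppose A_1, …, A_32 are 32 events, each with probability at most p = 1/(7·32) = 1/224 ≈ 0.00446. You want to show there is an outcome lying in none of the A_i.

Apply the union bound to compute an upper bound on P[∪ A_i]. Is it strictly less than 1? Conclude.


Union bound: P[∪_{i=1}^{32} A_i] ≤ Σ_i P[A_i] ≤ 32·p = 32·(1/224) = 1/7.
Numerically: 1/7 ≈ 0.14286.
Is 1/7 < 1? YES.
Since P[∪ A_i] ≤ 1/7 < 1, the complement has P[∩ A_i^c] ≥ 1 − 1/7 = 6/7 > 0, so some outcome avoids every A_i.

32·p = 1/7 ≈ 0.14286; existence CERTIFIED by the union bound.


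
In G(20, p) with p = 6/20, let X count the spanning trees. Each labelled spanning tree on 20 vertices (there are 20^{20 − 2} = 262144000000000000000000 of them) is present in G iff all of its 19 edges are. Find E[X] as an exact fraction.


K_20 has 20^{20 − 2} = 262144000000000000000000 labelled spanning trees.
For each such spanning tree H, let X_H = 1 if all 19 edges of H are present in G. Then P[X_H = 1] = p^{19} = (3/10)^{19} = 1162261467/10000000000000000000.
By linearity: E[X] = Σ_H E[X_H] = 262144000000000000000000 · p^{19} = 262144000000000000000000 · 1162261467/10000000000000000000 = 152339935002624/5.
Numerically: E[X] ≈ 3.05e+13.

E[X] = 262144000000000000000000 · (3/10)^{19} = 152339935002624/5 ≈ 3.05e+13.


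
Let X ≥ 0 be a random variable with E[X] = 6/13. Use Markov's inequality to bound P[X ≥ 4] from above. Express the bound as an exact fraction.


μ = E[X] = 6/13, a = 4.
Markov: P[X ≥ 4] ≤ μ/a = (6/13)/4 = 3/26.
Numerically: ≈ 0.115385.
(Since a = 4 > μ = 0.461538, the bound 3/26 is < 1 and informative.)

P[X ≥ 4] ≤ 3/26 ≈ 0.115385.


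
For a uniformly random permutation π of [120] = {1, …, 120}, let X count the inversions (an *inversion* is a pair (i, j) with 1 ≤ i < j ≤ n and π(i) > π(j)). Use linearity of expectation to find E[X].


Write X = Σ X_I over the C(120, 2) = 7140 pairs i < j, with X_I the indicator of one inversion.
There are 7140 indicators.
For each fixed pair i < j, the values π(i) and π(j) are two distinct elements of {1, …, 120} in uniformly random order; by symmetry P[π(i) > π(j)] = 1/2.
By linearity: E[X] = 7140 · (1/2) = C(120, 2) · (1/2) = 7140/2 = 3570 ≈ 3570.0000.

E[X] = 3570 = 3570.0000.


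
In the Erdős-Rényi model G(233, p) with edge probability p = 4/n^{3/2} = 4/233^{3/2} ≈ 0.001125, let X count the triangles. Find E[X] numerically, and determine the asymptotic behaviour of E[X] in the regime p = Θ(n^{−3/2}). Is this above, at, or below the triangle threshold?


Number of potential triangles: C(233, 3) = 2081156.
Each occurs with probability p³ ≈ (0.001125)³ ≈ 1.422585e-09.
By linearity: E[X] = C(233, 3)·p³ ≈ 2081156 · 1.422585e-09 ≈ 0.0030.
Since α = 3/2 > 1, p = c/n^{3/2} = o(1/n) is below the triangle threshold p ~ 1/n. Asymptotically E[X] ~ (c³/6)·n^{3(1−α)} = (4³/6)·n^{-1.5} → 0, so by Markov's inequality G has no triangles w.h.p.

E[X] ≈ 0.0030; in regime p = Θ(1/n^{3/2}) E[X] tends to 0 (below the triangle threshold p ~ 1/n).


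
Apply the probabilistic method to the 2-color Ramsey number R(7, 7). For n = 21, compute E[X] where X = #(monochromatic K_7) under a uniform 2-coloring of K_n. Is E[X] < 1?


E[X] = C(21, 7) · 2^{1 − 21} = 116280 · 2^{−20} = 116280/1048576.
As a reduced fraction: E[X] = 14535/131072 ≈ 0.1108932.
Is E[X] < 1? YES.
Since E[X] < 1, there exists a 2-coloring of K_{21} with no monochromatic K_7; hence R(7, 7) > 21.

E[X] = 14535/131072 ≈ 0.1108932; E[X] < 1, so R(7, 7) > 21.


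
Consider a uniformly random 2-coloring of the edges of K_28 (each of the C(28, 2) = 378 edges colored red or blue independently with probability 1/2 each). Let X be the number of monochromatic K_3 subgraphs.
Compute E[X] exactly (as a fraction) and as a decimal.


Let X = Σ_S X_S over the C(28, 3) = 3276 subsets S of size 3, where X_S = 1 if the K_3 on S is monochromatic.
For a fixed S, the K_3 on S has C(3, 2) = 3 edges. P[all 3 edges red] = (1/2)^3, and likewise for blue, so P[monochromatic] = 2·(1/2)^3 = 2^{1 − 3} = 1/4.
By linearity of expectation: E[X] = C(28, 3) · 2^{1 − 3} = 3276 · 1/4 = 819.
Numerically: E[X] ≈ 819.00000.

E[X] = C(28,3)·2^(1−C(3,2)) = 819 ≈ 819.00000.


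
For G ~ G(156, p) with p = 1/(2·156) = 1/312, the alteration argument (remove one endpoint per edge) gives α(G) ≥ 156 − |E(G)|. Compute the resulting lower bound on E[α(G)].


E[|E(G)|] = C(156, 2)·p = 12090 · (1/312) = 155/4.
E[α(G)] ≥ n − E[|E(G)|] = 156 − 155/4 = 469/4.
Numerically: ≈ 117.25000.
(This is only a lower bound; the true E[α(G)] may be larger.)

E[α(G)] ≥ 469/4 ≈ 117.25000.


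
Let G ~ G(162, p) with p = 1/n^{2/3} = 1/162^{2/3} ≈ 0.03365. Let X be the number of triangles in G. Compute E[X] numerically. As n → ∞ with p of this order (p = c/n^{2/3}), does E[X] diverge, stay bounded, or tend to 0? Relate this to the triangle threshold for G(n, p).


Number of potential triangles: C(162, 3) = 695520.
Each occurs with probability p³ ≈ (0.03365)³ ≈ 3.810395e-05.
By linearity: E[X] = C(162, 3)·p³ ≈ 695520 · 3.810395e-05 ≈ 26.5021.
Since α = 2/3 < 1, p = c/n^{2/3} ≫ 1/n is above the triangle threshold p ~ 1/n. Asymptotically E[X] ~ (c³/6)·n^{3(1−α)} = (1³/6)·n^{1} → ∞; triangles are abundant w.h.p.

E[X] ≈ 26.5021; in regime p = Θ(1/n^{2/3}) E[X] diverges (above the triangle threshold p ~ 1/n).


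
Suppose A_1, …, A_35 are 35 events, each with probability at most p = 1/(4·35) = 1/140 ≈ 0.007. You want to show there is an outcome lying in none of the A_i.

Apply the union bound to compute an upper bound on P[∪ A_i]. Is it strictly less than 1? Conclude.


Union bound: P[∪_{i=1}^{35} A_i] ≤ Σ_i P[A_i] ≤ 35·p = 35·(1/140) = 1/4.
Numerically: 1/4 ≈ 0.250.
Is 1/4 < 1? YES.
Since P[∪ A_i] ≤ 1/4 < 1, the complement has P[∩ A_i^c] ≥ 1 − 1/4 = 3/4 > 0, so some outcome avoids every A_i.

35·p = 1/4 ≈ 0.250; existence CERTIFIED by the union bound.


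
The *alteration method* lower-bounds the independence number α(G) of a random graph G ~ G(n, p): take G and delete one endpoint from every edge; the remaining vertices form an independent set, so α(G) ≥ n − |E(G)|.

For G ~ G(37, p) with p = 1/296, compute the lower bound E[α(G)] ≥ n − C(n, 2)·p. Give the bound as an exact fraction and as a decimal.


E[|E(G)|] = C(37, 2)·p = 666 · (1/296) = 9/4.
E[α(G)] ≥ n − E[|E(G)|] = 37 − 9/4 = 139/4.
Numerically: ≈ 34.750000.
(This is only a lower bound; the true E[α(G)] may be larger.)

E[α(G)] ≥ 139/4 ≈ 34.750000.


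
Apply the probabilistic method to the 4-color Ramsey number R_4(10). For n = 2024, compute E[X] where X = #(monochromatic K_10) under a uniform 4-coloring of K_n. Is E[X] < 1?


E[X] = C(2024, 10) · 4^{1 − 45} = 310936101848269937576192656 · 4^{−44} = 310936101848269937576192656/309485009821345068724781056.
As a reduced fraction: E[X] = 19433506365516871098512041/19342813113834066795298816 ≈ 1.005.
Is E[X] < 1? NO.
Since E[X] ≥ 1, the first-moment bound is inconclusive at n = 2024; it does NOT by itself certify R_4(10) > 2024.

E[X] = 19433506365516871098512041/19342813113834066795298816 ≈ 1.005; E[X] ≥ 1; first-moment method inconclusive here.
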